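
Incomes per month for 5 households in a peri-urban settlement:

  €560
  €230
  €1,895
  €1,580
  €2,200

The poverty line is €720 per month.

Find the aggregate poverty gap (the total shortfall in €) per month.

Incomes under z: €230, €560 (q = 2 of N = 5).
Individual gaps: 720−230 = 490; 720−560 = 160.
Aggregate gap = €650.

€650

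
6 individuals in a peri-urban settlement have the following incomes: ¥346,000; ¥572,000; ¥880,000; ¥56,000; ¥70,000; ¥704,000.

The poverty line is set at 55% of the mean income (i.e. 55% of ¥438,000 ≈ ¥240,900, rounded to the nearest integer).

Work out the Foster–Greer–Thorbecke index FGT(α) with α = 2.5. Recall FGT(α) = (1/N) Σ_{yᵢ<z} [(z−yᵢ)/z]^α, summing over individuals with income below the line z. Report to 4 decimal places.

0.1567

Poor units: ¥56,000, ¥70,000 (q = 2 of N = 6).
Relative gaps: (240900−56000)/240900 = 0.7675; (240900−70000)/240900 = 0.7094.
Raised to α = 2.5: 0.51612; 0.42390.
Sum = 0.940019; FGT(2.5) = 0.940019 / 6 = 0.1567.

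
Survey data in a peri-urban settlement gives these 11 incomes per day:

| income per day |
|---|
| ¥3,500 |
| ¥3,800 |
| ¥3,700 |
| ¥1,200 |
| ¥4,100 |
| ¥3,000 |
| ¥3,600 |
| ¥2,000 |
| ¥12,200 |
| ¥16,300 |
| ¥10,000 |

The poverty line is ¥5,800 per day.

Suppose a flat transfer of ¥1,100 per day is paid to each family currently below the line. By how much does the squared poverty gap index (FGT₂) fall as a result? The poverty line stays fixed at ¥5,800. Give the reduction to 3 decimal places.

0.102

Before: below the line — ¥1,200, ¥2,000, ¥3,000, ¥3,500, ¥3,600, ¥3,700, ¥3,800, ¥4,100; squared poverty gap index (FGT₂) = 0.17531.
After the ¥1,100 transfer: below the line — ¥2,300, ¥3,100, ¥4,100, ¥4,600, ¥4,700, ¥4,800, ¥4,900, ¥5,200; squared poverty gap index (FGT₂) = 0.07364.
Reduction = 0.17531 − 0.07364 = 0.102.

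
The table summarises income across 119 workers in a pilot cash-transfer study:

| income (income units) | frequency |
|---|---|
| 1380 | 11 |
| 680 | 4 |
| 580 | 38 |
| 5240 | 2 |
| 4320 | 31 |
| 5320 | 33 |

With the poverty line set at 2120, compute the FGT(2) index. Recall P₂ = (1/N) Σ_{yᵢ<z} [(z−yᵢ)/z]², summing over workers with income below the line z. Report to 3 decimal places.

0.195

Below z: 38×580, 4×680, 11×1380 (q = 53 of N = 119).
Gap ratios (z−y)/z: (2120−580)/2120 = 0.7264 (×38); (2120−680)/2120 = 0.6792 (×4); (2120−1380)/2120 = 0.3491 (×11).
Squared: 0.5277 (×38); 0.4614 (×4); 0.1218 (×11).
Sum = 23.237540; P₂ = 23.237540 / 119 = 0.195.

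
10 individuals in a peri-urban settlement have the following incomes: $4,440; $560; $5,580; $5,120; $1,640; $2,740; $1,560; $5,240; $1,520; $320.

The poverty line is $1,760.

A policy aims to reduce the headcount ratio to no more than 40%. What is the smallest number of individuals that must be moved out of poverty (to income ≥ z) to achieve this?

1

Currently q = 5 of N = 10 are below the line (H = 0.500).
A headcount ratio of at most 40% allows at most ⌊0.40 × 10⌋ = 4 poor individuals.
So at least 5 − 4 = 1 must be lifted.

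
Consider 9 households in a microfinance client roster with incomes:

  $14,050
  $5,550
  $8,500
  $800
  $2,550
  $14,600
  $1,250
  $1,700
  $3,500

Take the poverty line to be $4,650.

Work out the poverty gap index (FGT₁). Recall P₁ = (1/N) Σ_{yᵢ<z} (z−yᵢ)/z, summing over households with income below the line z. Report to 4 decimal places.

Poor units: $800, $1,250, $1,700, $2,550, $3,500 (q = 5 of N = 9).
Shortfall ratios: (4650−800)/4650 = 0.8280; (4650−1250)/4650 = 0.7312; (4650−1700)/4650 = 0.6344; (4650−2550)/4650 = 0.4516; (4650−3500)/4650 = 0.2473.
Sum of shortfalls = 2.892473; P₁ averages over all N: 2.892473 / 9 = 0.3214.

0.3214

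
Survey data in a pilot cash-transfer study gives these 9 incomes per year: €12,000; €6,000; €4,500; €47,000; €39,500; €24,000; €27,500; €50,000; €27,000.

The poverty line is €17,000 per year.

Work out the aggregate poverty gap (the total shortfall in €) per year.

Below the line: €4,500, €6,000, €12,000 (q = 3 of N = 9).
Individual gaps: 17000−4500 = 12500; 17000−6000 = 11000; 17000−12000 = 5000.
Aggregate gap = €28,500.

€28,500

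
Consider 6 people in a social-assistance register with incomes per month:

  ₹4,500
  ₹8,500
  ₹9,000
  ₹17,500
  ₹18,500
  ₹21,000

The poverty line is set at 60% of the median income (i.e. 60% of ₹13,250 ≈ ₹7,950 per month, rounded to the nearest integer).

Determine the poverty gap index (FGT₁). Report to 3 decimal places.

0.072

Incomes under z: ₹4,500 (q = 1 of N = 6).
Normalized shortfalls: (7950−4500)/7950 = 0.4340.
Sum of shortfalls = 0.433962; P₁ averages over all N: 0.433962 / 6 = 0.072.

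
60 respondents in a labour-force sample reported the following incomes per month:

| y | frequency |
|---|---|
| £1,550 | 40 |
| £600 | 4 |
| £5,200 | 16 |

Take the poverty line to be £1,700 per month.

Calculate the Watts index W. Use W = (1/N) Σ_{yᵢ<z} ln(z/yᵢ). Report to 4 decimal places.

0.1310

Below the line: 4×£600, 40×£1,550 (q = 44 of N = 60).
Log gaps: ln(1700/600) = 1.0415 (×4); ln(1700/1550) = 0.0924 (×40).
W = 7.860748 / 60 = 0.1310.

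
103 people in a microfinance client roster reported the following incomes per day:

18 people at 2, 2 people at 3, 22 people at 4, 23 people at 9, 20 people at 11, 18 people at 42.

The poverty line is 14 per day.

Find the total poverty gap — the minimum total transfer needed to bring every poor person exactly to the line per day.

633

Below the line: 18×2, 2×3, 22×4, 23×9, 20×11 (q = 85 of N = 103).
Individual gaps: 18×(14−2) = 216; 2×(14−3) = 22; 22×(14−4) = 220; 23×(14−9) = 115; 20×(14−11) = 60.
Aggregate gap = 633.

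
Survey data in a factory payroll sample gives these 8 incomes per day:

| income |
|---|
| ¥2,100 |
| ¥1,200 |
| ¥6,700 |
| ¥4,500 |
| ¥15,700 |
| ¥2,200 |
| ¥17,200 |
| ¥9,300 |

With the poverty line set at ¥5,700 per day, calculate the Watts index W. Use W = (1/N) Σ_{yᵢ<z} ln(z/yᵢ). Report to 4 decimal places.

0.4681

Incomes under z: ¥1,200, ¥2,100, ¥2,200, ¥4,500 (q = 4 of N = 8).
Log shortfalls: ln(5700/1200) = 1.5581; ln(5700/2100) = 0.9985; ln(5700/2200) = 0.9520; ln(5700/4500) = 0.2364.
W = 3.745071 / 8 = 0.4681.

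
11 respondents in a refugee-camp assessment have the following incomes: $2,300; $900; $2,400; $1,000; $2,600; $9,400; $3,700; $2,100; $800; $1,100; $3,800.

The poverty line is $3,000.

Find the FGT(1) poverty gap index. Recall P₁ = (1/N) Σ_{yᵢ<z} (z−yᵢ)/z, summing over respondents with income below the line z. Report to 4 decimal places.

Poor units: $800, $900, $1,000, $1,100, $2,100, $2,300, $2,400, $2,600 (q = 8 of N = 11).
Normalized shortfalls: (3000−800)/3000 = 0.7333; (3000−900)/3000 = 0.7000; (3000−1000)/3000 = 0.6667; (3000−1100)/3000 = 0.6333; (3000−2100)/3000 = 0.3000; (3000−2300)/3000 = 0.2333; (3000−2400)/3000 = 0.2000; (3000−2600)/3000 = 0.1333.
Sum of shortfalls = 3.600000; P₁ averages over all N: 3.600000 / 11 = 0.3273.

0.3273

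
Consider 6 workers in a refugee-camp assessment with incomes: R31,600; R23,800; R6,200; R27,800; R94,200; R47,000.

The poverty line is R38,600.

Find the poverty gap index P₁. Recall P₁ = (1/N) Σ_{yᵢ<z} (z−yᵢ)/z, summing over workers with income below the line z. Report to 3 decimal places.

Incomes under z: R6,200, R23,800, R27,800, R31,600 (q = 4 of N = 6).
Shortfall ratios: (38600−6200)/38600 = 0.8394; (38600−23800)/38600 = 0.3834; (38600−27800)/38600 = 0.2798; (38600−31600)/38600 = 0.1813.
Σ = 1.683938. Dividing by the full population N = 6 gives P₁ = 0.281.

0.281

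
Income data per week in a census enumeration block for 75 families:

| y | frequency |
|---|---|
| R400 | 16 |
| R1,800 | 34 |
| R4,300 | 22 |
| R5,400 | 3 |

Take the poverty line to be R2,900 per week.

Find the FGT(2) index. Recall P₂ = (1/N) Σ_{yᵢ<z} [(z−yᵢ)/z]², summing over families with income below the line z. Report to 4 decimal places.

0.2238

Incomes under z: 16×R400, 34×R1,800 (q = 50 of N = 75).
Relative gaps: (2900−400)/2900 = 0.8621 (×16); (2900−1800)/2900 = 0.3793 (×34).
Squared: 0.7432 (×16); 0.1439 (×34).
Sum = 16.782402; P₂ = 16.782402 / 75 = 0.2238.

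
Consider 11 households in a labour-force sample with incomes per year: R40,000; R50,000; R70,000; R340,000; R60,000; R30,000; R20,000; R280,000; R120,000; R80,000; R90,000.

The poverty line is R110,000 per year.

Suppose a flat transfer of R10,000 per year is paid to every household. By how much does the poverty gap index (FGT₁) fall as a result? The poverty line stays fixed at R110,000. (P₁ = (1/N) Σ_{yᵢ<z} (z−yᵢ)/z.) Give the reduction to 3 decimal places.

0.066

Before: below the line — R20,000, R30,000, R40,000, R50,000, R60,000, R70,000, R80,000, R90,000; poverty gap index (FGT₁) = 0.36364.
After the R10,000 transfer: below the line — R30,000, R40,000, R50,000, R60,000, R70,000, R80,000, R90,000, R100,000; poverty gap index (FGT₁) = 0.29752.
Reduction = 0.36364 − 0.29752 = 0.066.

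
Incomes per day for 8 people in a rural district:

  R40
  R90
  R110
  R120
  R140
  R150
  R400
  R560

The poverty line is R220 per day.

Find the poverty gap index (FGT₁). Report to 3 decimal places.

0.381

Below z: R40, R90, R110, R120, R140, R150 (q = 6 of N = 8).
Shortfall ratios: (220−40)/220 = 0.8182; (220−90)/220 = 0.5909; (220−110)/220 = 0.5000; (220−120)/220 = 0.4545; (220−140)/220 = 0.3636; (220−150)/220 = 0.3182.
Sum of shortfalls = 3.045455; P₁ averages over all N: 3.045455 / 8 = 0.381.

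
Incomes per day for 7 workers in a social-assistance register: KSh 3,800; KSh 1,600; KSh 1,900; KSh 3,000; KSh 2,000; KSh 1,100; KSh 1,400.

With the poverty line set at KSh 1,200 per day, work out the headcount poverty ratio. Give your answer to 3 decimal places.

0.143

1 of the 7 workers have income below KSh 1,200.
H = 1/7 = 0.143.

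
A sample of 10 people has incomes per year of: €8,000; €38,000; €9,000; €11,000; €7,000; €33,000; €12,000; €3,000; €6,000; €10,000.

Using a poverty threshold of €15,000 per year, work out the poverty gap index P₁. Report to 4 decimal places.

Below z: €3,000, €6,000, €7,000, €8,000, €9,000, €10,000, €11,000, €12,000 (q = 8 of N = 10).
Gap ratios (z−y)/z: (15000−3000)/15000 = 0.8000; (15000−6000)/15000 = 0.6000; (15000−7000)/15000 = 0.5333; (15000−8000)/15000 = 0.4667; (15000−9000)/15000 = 0.4000; (15000−10000)/15000 = 0.3333; (15000−11000)/15000 = 0.2667; (15000−12000)/15000 = 0.2000.
Σ = 3.600000. Dividing by the full population N = 10 gives P₁ = 0.3600.

0.3600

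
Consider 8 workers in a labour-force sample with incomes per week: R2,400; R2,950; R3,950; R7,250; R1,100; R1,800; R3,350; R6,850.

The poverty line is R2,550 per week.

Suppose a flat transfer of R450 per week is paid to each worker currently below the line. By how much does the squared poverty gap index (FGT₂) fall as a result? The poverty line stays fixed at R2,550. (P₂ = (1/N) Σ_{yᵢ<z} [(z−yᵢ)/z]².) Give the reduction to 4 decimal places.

0.0307

Before: below the line — R1,100, R1,800, R2,400; squared poverty gap index (FGT₂) = 0.051663.
After the R450 transfer: below the line — R1,550, R2,250; squared poverty gap index (FGT₂) = 0.020953.
Reduction = 0.051663 − 0.020953 = 0.0307.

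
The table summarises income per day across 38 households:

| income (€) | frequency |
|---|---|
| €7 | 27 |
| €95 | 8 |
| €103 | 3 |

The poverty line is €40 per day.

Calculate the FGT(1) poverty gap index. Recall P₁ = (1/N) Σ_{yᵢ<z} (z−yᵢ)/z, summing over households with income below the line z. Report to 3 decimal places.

0.586

Poor units: 27×€7 (q = 27 of N = 38).
Gap ratios (z−y)/z: (40−7)/40 = 0.8250 (×27).
Σ = 22.275000. Dividing by the full population N = 38 gives P₁ = 0.586.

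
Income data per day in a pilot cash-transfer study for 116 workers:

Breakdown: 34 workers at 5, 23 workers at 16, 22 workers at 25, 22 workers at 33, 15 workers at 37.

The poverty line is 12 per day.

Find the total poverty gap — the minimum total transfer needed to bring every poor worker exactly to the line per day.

Below z: 34×5 (q = 34 of N = 116).
Individual gaps: 34×(12−5) = 238.
Aggregate gap = 238.

238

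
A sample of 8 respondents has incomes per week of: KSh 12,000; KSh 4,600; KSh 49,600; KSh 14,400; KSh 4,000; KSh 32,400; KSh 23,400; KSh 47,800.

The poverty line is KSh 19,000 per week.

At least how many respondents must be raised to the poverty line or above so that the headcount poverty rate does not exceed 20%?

3

Currently q = 4 of N = 8 are below the line (H = 0.500).
A headcount ratio of at most 20% allows at most ⌊0.20 × 8⌋ = 1 poor respondents.
So at least 4 − 1 = 3 must be lifted.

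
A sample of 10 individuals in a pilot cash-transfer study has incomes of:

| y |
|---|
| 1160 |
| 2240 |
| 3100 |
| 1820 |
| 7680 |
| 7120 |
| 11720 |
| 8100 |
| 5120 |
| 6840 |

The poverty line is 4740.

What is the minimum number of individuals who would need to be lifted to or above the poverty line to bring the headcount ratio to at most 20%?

2

Currently q = 4 of N = 10 are below the line (H = 0.400).
A headcount ratio of at most 20% allows at most ⌊0.20 × 10⌋ = 2 poor individuals.
So at least 4 − 2 = 2 must be lifted.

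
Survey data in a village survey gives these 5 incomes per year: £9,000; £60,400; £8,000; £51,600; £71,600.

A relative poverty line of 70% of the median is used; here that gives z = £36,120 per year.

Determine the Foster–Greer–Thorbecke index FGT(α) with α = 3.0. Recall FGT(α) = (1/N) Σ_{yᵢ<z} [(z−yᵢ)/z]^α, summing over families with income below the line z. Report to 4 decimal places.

Below the line: £8,000, £9,000 (q = 2 of N = 5).
Normalized shortfalls: (36120−8000)/36120 = 0.7785; (36120−9000)/36120 = 0.7508.
Raised to α = 3.0: 0.47185; 0.42328.
Sum = 0.895127; FGT(3.0) = 0.895127 / 5 = 0.1790.

0.1790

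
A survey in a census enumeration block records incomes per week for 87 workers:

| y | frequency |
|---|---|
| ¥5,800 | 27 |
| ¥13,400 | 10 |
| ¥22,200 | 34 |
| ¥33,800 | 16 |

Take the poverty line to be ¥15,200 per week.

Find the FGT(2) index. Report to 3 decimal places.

Below the line: 27×¥5,800, 10×¥13,400 (q = 37 of N = 87).
Normalized shortfalls: (15200−5800)/15200 = 0.6184 (×27); (15200−13400)/15200 = 0.1184 (×10).
Squared: 0.3824 (×27); 0.0140 (×10).
Sum = 10.466240; P₂ = 10.466240 / 87 = 0.120.

0.120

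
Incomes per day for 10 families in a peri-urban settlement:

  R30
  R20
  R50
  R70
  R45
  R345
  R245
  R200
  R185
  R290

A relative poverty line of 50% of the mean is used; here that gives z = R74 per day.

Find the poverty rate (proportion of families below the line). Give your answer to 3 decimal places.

0.500

5 of the 10 families have income below R74.
H = 5/10 = 0.500.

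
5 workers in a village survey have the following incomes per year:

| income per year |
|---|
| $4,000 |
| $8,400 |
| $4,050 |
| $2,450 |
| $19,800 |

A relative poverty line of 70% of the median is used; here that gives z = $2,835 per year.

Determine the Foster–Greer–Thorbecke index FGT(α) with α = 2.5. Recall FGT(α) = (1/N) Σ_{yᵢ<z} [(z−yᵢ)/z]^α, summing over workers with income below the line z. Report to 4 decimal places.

0.0014

Below the line: $2,450 (q = 1 of N = 5).
Shortfall ratios: (2835−2450)/2835 = 0.1358.
Raised to α = 2.5: 0.00680.
Sum = 0.006796; FGT(2.5) = 0.006796 / 5 = 0.0014.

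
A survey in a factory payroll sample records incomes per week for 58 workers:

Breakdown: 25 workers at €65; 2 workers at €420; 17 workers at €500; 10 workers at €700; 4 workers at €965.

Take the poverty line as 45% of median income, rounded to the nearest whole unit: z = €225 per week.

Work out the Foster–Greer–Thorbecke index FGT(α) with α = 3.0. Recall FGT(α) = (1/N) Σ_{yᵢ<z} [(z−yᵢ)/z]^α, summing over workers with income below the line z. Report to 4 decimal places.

Incomes under z: 25×€65 (q = 25 of N = 58).
Shortfall ratios: (225−65)/225 = 0.7111 (×25).
Raised to α = 3.0: 0.35959 (×25).
Sum = 8.989849; FGT(3.0) = 8.989849 / 58 = 0.1550.

0.1550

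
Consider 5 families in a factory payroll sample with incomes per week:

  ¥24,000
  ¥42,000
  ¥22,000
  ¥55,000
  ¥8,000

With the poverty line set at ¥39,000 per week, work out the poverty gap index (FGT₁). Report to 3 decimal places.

Below z: ¥8,000, ¥22,000, ¥24,000 (q = 3 of N = 5).
Normalized shortfalls: (39000−8000)/39000 = 0.7949; (39000−22000)/39000 = 0.4359; (39000−24000)/39000 = 0.3846.
Sum of shortfalls = 1.615385; P₁ averages over all N: 1.615385 / 5 = 0.323.

0.323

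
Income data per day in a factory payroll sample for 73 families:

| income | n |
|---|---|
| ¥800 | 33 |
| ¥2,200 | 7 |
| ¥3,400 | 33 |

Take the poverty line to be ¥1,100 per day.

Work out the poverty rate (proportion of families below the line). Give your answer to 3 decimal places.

33 of the 73 families have income below ¥1,100.
H = 33/73 = 0.452.

0.452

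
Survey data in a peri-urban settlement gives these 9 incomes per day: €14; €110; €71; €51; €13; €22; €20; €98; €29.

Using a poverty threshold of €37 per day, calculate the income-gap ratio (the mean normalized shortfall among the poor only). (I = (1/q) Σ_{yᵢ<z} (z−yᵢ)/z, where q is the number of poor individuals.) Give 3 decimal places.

0.470

Below z: €13, €14, €20, €22, €29 (q = 5 of N = 9).
Relative gaps: 0.6486, 0.6216, 0.4595, 0.4054, 0.2162; sum = 2.351351.
The income-gap ratio divides by q (the poor only): 2.351351 / 5 = 0.470.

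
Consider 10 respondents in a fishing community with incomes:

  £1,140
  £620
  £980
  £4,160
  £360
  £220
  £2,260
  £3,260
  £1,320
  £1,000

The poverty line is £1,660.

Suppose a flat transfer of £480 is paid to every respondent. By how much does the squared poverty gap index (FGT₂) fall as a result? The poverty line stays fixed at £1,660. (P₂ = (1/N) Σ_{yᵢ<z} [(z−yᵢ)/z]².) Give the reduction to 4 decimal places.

0.1505

Before: below the line — £220, £360, £620, £980, £1,000, £1,140, £1,320; squared poverty gap index (FGT₂) = 0.222427.
After the £480 transfer: below the line — £700, £840, £1,100, £1,460, £1,480, £1,620; squared poverty gap index (FGT₂) = 0.071912.
Reduction = 0.222427 − 0.071912 = 0.1505.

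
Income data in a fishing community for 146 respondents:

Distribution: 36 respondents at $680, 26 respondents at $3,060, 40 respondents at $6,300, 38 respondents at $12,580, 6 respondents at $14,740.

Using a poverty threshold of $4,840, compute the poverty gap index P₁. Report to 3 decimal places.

Incomes under z: 36×$680, 26×$3,060 (q = 62 of N = 146).
Normalized shortfalls: (4840−680)/4840 = 0.8595 (×36); (4840−3060)/4840 = 0.3678 (×26).
Σ = 40.504132. Dividing by the full population N = 146 gives P₁ = 0.277.

0.277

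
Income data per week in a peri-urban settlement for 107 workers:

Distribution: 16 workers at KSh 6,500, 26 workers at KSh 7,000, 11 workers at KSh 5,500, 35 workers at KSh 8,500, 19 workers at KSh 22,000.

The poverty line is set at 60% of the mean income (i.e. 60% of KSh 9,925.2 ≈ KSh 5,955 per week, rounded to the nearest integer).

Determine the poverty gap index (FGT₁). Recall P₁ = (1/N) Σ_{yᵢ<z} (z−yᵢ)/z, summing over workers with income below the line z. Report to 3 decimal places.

Below z: 11×KSh 5,500 (q = 11 of N = 107).
Gap ratios (z−y)/z: (5955−5500)/5955 = 0.0764 (×11).
Sum of shortfalls = 0.840470; P₁ averages over all N: 0.840470 / 107 = 0.008.

0.008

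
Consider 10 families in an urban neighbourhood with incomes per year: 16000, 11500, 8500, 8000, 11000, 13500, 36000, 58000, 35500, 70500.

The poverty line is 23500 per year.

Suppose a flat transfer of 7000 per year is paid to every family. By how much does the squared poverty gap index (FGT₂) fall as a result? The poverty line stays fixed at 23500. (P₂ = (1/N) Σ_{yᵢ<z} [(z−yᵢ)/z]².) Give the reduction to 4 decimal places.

0.1306

Before: below the line — 8000, 8500, 11000, 11500, 13500, 16000; squared poverty gap index (FGT₂) = 0.166908.
After the 7000 transfer: below the line — 15000, 15500, 18000, 18500, 20500, 23000; squared poverty gap index (FGT₂) = 0.036351.
Reduction = 0.166908 − 0.036351 = 0.1306.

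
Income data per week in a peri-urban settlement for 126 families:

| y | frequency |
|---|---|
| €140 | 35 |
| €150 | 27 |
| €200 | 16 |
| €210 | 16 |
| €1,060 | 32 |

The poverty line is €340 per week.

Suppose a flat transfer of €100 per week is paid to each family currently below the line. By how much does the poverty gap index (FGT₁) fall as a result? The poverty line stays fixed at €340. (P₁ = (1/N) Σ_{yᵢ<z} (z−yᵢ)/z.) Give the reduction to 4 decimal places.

Before: below the line — 35×€140, 27×€150, 16×€200, 16×€210; poverty gap index (FGT₁) = 0.383987.
After the €100 transfer: below the line — 35×€240, 27×€250, 16×€300, 16×€310; poverty gap index (FGT₁) = 0.164566.
Reduction = 0.383987 − 0.164566 = 0.2194.

0.2194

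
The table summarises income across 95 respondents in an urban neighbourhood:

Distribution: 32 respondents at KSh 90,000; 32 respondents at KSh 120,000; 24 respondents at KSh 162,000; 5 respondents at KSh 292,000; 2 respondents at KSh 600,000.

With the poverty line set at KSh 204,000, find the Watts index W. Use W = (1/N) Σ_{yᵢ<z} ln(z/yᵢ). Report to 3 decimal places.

Below z: 32×KSh 90,000, 32×KSh 120,000, 24×KSh 162,000 (q = 88 of N = 95).
Log shortfalls: ln(204000/90000) = 0.8183 (×32); ln(204000/120000) = 0.5306 (×32); ln(204000/162000) = 0.2305 (×24).
W = 48.698602 / 95 = 0.513.

0.513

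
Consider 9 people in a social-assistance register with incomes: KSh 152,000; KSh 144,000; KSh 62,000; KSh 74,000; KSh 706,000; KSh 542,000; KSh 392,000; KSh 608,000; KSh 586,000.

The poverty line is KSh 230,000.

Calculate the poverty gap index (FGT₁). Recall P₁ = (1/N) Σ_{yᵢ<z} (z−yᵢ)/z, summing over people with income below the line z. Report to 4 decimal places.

0.2357

Below the line: KSh 62,000, KSh 74,000, KSh 144,000, KSh 152,000 (q = 4 of N = 9).
Shortfall ratios: (230000−62000)/230000 = 0.7304; (230000−74000)/230000 = 0.6783; (230000−144000)/230000 = 0.3739; (230000−152000)/230000 = 0.3391.
Sum of shortfalls = 2.121739; P₁ averages over all N: 2.121739 / 9 = 0.2357.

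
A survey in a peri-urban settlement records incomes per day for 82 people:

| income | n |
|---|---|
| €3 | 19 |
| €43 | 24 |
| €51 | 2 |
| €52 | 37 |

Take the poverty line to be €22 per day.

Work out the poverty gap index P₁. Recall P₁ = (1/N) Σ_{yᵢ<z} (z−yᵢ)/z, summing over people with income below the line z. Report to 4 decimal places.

Below the line: 19×€3 (q = 19 of N = 82).
Relative gaps: (22−3)/22 = 0.8636 (×19).
Sum of shortfalls = 16.409091; P₁ averages over all N: 16.409091 / 82 = 0.2001.

0.2001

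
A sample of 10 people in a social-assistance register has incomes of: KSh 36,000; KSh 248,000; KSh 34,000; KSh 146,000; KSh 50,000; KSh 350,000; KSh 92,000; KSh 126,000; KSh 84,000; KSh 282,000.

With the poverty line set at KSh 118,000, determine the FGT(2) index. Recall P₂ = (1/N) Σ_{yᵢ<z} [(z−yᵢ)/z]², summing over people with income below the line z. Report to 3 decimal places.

0.145

Poor units: KSh 34,000, KSh 36,000, KSh 50,000, KSh 84,000, KSh 92,000 (q = 5 of N = 10).
Gap ratios (z−y)/z: (118000−34000)/118000 = 0.7119; (118000−36000)/118000 = 0.6949; (118000−50000)/118000 = 0.5763; (118000−84000)/118000 = 0.2881; (118000−92000)/118000 = 0.2203.
Squared: 0.5068; 0.4829; 0.3321; 0.0830; 0.0485.
Sum = 1.453318; P₂ = 1.453318 / 10 = 0.145.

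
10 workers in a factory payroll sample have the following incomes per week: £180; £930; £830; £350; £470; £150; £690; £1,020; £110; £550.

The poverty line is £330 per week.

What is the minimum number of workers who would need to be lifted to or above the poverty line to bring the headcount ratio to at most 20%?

3 of the 10 workers are poor, so H = 3/10 = 0.300.
A headcount ratio of at most 20% allows at most ⌊0.20 × 10⌋ = 2 poor workers.
So at least 3 − 2 = 1 must be lifted.

1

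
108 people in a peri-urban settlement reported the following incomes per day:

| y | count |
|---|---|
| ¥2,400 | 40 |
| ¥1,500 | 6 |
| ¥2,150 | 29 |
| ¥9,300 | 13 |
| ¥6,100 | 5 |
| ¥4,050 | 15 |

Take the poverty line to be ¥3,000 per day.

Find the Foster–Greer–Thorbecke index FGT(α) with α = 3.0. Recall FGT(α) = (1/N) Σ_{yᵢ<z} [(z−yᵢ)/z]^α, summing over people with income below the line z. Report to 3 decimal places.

0.016

Poor units: 6×¥1,500, 29×¥2,150, 40×¥2,400 (q = 75 of N = 108).
Normalized shortfalls: (3000−1500)/3000 = 0.5000 (×6); (3000−2150)/3000 = 0.2833 (×29); (3000−2400)/3000 = 0.2000 (×40).
Raised to α = 3.0: 0.12500 (×6); 0.02275 (×29); 0.00800 (×40).
Sum = 1.729616; FGT(3.0) = 1.729616 / 108 = 0.016.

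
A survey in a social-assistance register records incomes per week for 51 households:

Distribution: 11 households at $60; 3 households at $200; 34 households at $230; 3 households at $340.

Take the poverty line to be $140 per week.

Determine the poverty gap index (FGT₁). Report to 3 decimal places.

0.123

Poor units: 11×$60 (q = 11 of N = 51).
Gap ratios (z−y)/z: (140−60)/140 = 0.5714 (×11).
Σ = 6.285714. Dividing by the full population N = 51 gives P₁ = 0.123.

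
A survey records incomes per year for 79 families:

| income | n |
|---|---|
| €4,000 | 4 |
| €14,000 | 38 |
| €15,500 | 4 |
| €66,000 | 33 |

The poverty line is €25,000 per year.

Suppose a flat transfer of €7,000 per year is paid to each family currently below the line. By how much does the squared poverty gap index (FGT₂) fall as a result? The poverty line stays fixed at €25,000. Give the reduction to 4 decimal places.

0.1075

Before: below the line — 4×€4,000, 38×€14,000, 4×€15,500; squared poverty gap index (FGT₂) = 0.136162.
After the €7,000 transfer: below the line — 4×€11,000, 38×€21,000, 4×€22,500; squared poverty gap index (FGT₂) = 0.028699.
Reduction = 0.136162 − 0.028699 = 0.1075.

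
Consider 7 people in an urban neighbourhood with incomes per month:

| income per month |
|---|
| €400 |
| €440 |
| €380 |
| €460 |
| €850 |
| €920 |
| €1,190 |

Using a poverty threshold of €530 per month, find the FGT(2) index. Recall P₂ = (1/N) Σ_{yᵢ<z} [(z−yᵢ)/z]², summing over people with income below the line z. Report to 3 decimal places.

0.027

Poor units: €380, €400, €440, €460 (q = 4 of N = 7).
Normalized shortfalls: (530−380)/530 = 0.2830; (530−400)/530 = 0.2453; (530−440)/530 = 0.1698; (530−460)/530 = 0.1321.
Squared: 0.0801; 0.0602; 0.0288; 0.0174.
Sum = 0.186543; P₂ = 0.186543 / 7 = 0.027.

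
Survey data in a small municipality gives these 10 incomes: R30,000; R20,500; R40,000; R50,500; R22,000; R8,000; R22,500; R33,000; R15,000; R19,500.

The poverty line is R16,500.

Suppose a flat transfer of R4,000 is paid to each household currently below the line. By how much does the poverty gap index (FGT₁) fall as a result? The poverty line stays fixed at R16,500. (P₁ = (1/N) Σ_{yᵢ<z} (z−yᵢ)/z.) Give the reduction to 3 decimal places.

Before: below the line — R8,000, R15,000; poverty gap index (FGT₁) = 0.06061.
After the R4,000 transfer: below the line — R12,000; poverty gap index (FGT₁) = 0.02727.
Reduction = 0.06061 − 0.02727 = 0.033.

0.033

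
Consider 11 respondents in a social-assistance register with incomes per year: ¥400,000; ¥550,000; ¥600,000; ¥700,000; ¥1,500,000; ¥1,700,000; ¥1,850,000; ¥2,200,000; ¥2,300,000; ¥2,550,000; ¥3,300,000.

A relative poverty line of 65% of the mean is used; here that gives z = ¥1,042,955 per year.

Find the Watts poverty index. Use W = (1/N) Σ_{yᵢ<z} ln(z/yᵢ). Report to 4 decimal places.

0.2318

Incomes under z: ¥400,000, ¥550,000, ¥600,000, ¥700,000 (q = 4 of N = 11).
Log gaps: ln(1042955/400000) = 0.9583; ln(1042955/550000) = 0.6399; ln(1042955/600000) = 0.5529; ln(1042955/700000) = 0.3987.
W = 2.549860 / 11 = 0.2318.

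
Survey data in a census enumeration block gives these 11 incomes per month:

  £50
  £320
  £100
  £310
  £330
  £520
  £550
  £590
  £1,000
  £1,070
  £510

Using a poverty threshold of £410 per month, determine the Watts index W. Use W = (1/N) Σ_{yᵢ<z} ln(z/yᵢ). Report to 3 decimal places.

0.387

Below z: £50, £100, £310, £320, £330 (q = 5 of N = 11).
ln(z/y) terms: ln(410/50) = 2.1041; ln(410/100) = 1.4110; ln(410/310) = 0.2796; ln(410/320) = 0.2478; ln(410/330) = 0.2171.
W = 4.259607 / 11 = 0.387.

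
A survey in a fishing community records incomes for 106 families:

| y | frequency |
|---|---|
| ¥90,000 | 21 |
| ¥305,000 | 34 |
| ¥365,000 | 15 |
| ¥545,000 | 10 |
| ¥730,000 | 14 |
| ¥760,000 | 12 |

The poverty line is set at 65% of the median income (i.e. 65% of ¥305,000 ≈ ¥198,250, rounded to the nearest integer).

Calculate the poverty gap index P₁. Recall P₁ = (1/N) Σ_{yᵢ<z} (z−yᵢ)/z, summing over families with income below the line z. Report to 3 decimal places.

0.108

Poor units: 21×¥90,000 (q = 21 of N = 106).
Shortfall ratios: (198250−90000)/198250 = 0.5460 (×21).
Σ = 11.466583. Dividing by the full population N = 106 gives P₁ = 0.108.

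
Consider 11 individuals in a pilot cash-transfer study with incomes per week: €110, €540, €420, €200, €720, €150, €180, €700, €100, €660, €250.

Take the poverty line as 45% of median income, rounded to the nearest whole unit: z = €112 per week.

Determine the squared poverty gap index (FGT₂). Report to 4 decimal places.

0.0011

Poor units: €100, €110 (q = 2 of N = 11).
Shortfall ratios: (112−100)/112 = 0.1071; (112−110)/112 = 0.0179.
Squared: 0.0115; 0.0003.
Sum = 0.011798; P₂ = 0.011798 / 11 = 0.0011.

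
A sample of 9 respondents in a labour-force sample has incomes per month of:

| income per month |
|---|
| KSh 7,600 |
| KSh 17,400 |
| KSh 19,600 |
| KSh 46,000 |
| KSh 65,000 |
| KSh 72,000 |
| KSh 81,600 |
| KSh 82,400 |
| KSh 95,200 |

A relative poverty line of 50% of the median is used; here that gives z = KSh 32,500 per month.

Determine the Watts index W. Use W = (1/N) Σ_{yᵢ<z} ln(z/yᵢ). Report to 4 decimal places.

Below the line: KSh 7,600, KSh 17,400, KSh 19,600 (q = 3 of N = 9).
ln(z/y) terms: ln(32500/7600) = 1.4531; ln(32500/17400) = 0.6248; ln(32500/19600) = 0.5057.
W = 2.583572 / 9 = 0.2871.

0.2871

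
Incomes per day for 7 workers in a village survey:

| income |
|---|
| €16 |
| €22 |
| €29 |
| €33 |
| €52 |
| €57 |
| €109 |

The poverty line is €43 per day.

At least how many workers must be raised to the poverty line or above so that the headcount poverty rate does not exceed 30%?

2

Currently q = 4 of N = 7 are below the line (H = 0.571).
A headcount ratio of at most 30% allows at most ⌊0.30 × 7⌋ = 2 poor workers.
So at least 4 − 2 = 2 must be lifted.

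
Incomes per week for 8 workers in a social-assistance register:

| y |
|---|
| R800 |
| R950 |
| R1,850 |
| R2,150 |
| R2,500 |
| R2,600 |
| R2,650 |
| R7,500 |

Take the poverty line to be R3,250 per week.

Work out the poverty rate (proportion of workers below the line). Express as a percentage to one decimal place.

7 of the 8 workers have income below R3,250.
H = 7/8 = 87.5%.

87.5%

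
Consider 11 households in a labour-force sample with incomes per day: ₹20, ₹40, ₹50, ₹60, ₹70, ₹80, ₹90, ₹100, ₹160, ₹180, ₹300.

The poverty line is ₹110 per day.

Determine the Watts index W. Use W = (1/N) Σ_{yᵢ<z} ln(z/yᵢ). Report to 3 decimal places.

0.471

Incomes under z: ₹20, ₹40, ₹50, ₹60, ₹70, ₹80, ₹90, ₹100 (q = 8 of N = 11).
ln(z/y) terms: ln(110/20) = 1.7047; ln(110/40) = 1.0116; ln(110/50) = 0.7885; ln(110/60) = 0.6061; ln(110/70) = 0.4520; ln(110/80) = 0.3185; ln(110/90) = 0.2007; ln(110/100) = 0.0953.
W = 5.177362 / 11 = 0.471.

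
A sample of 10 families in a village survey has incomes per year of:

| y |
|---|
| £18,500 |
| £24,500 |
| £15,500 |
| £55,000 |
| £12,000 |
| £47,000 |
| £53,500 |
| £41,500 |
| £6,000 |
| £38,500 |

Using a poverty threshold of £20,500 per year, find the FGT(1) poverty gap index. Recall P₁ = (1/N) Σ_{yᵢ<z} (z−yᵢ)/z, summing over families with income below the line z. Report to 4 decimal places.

Incomes under z: £6,000, £12,000, £15,500, £18,500 (q = 4 of N = 10).
Normalized shortfalls: (20500−6000)/20500 = 0.7073; (20500−12000)/20500 = 0.4146; (20500−15500)/20500 = 0.2439; (20500−18500)/20500 = 0.0976.
Σ = 1.463415. Dividing by the full population N = 10 gives P₁ = 0.1463.

0.1463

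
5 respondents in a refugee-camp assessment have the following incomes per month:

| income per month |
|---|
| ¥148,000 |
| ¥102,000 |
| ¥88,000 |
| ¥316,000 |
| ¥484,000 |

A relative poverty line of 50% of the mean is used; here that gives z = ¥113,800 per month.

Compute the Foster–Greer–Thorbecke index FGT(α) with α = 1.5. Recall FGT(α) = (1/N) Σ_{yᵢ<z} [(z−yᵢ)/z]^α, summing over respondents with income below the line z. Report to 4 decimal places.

Below the line: ¥88,000, ¥102,000 (q = 2 of N = 5).
Shortfall ratios: (113800−88000)/113800 = 0.2267; (113800−102000)/113800 = 0.1037.
Raised to α = 1.5: 0.10795; 0.03339.
Sum = 0.141338; FGT(1.5) = 0.141338 / 5 = 0.0283.

0.0283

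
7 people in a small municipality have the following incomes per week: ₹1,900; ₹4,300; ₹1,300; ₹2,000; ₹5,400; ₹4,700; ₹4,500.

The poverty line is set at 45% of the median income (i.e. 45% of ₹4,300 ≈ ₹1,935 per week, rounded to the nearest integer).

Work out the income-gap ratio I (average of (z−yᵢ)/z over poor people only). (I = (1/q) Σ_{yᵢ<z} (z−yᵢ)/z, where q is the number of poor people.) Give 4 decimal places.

0.1731

Poor units: ₹1,300, ₹1,900 (q = 2 of N = 7).
Relative gaps: 0.3282, 0.0181; sum = 0.346253.
The income-gap ratio divides by q (the poor only): 0.346253 / 2 = 0.1731.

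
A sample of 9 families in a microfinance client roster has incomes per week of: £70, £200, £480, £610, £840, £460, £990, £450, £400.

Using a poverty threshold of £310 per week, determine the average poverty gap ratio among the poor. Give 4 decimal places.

Below z: £70, £200 (q = 2 of N = 9).
Relative gaps: 0.7742, 0.3548; sum = 1.129032.
The income-gap ratio divides by q (the poor only): 1.129032 / 2 = 0.5645.

0.5645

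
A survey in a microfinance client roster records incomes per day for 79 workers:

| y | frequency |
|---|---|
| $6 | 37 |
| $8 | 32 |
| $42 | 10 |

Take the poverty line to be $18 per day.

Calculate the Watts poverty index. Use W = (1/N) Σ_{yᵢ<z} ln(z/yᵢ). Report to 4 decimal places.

0.8430

Below the line: 37×$6, 32×$8 (q = 69 of N = 79).
Log shortfalls: ln(18/6) = 1.0986 (×37); ln(18/8) = 0.8109 (×32).
W = 66.598422 / 79 = 0.8430.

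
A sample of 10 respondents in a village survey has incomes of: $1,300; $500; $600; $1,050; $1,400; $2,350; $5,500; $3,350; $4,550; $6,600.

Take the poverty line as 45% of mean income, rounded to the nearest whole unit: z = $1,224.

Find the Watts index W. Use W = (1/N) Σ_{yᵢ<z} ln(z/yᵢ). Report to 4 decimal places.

0.1762

Below the line: $500, $600, $1,050 (q = 3 of N = 10).
Log gaps: ln(1224/500) = 0.8953; ln(1224/600) = 0.7129; ln(1224/1050) = 0.1533.
W = 1.761555 / 10 = 0.1762.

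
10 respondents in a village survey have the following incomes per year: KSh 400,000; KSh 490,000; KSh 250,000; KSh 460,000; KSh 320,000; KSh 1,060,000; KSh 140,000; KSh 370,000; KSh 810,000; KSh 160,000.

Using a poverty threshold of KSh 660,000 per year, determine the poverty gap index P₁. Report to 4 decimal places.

Incomes under z: KSh 140,000, KSh 160,000, KSh 250,000, KSh 320,000, KSh 370,000, KSh 400,000, KSh 460,000, KSh 490,000 (q = 8 of N = 10).
Shortfall ratios: (660000−140000)/660000 = 0.7879; (660000−160000)/660000 = 0.7576; (660000−250000)/660000 = 0.6212; (660000−320000)/660000 = 0.5152; (660000−370000)/660000 = 0.4394; (660000−400000)/660000 = 0.3939; (660000−460000)/660000 = 0.3030; (660000−490000)/660000 = 0.2576.
Σ = 4.075758. Dividing by the full population N = 10 gives P₁ = 0.4076.

0.4076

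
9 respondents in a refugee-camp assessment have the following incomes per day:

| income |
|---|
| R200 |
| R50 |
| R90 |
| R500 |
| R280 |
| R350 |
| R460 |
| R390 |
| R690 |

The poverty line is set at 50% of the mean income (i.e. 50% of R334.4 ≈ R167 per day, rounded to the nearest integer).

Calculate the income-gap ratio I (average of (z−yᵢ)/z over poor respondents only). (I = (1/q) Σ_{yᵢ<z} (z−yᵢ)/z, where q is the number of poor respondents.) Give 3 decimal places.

0.581

Below the line: R50, R90 (q = 2 of N = 9).
Shortfall ratios (z−y)/z: 0.7006, 0.4611; sum = 1.161677.
The income-gap ratio divides by q (the poor only): 1.161677 / 2 = 0.581.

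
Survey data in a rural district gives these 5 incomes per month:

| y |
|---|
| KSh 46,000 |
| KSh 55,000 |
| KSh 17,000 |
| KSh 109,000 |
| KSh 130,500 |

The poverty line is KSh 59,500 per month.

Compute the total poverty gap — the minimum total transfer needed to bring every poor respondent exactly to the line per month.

Incomes under z: KSh 17,000, KSh 46,000, KSh 55,000 (q = 3 of N = 5).
Individual gaps: 59500−17000 = 42500; 59500−46000 = 13500; 59500−55000 = 4500.
Aggregate gap = KSh 60,500.

KSh 60,500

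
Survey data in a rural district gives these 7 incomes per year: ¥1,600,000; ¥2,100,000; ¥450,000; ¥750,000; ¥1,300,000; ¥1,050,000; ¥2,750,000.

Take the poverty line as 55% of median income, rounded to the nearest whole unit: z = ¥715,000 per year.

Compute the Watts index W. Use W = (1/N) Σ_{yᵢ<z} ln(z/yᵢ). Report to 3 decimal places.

Incomes under z: ¥450,000 (q = 1 of N = 7).
Log shortfalls: ln(715000/450000) = 0.4630.
W = 0.463035 / 7 = 0.066.

0.066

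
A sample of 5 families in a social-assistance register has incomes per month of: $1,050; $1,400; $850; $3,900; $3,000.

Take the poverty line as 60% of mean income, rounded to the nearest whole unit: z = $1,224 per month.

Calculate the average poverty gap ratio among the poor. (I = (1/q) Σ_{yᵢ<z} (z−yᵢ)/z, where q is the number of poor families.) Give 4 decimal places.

Poor units: $850, $1,050 (q = 2 of N = 5).
Relative gaps: 0.3056, 0.1422; sum = 0.447712.
I averages over the q = 2 poor units only: 0.447712 / 2 = 0.2239.

0.2239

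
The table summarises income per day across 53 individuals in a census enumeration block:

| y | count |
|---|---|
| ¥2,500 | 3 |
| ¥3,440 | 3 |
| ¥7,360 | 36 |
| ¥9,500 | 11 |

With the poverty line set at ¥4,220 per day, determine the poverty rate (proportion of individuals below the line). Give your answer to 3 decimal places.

0.113

6 of the 53 individuals have income below ¥4,220.
H = 6/53 = 0.113.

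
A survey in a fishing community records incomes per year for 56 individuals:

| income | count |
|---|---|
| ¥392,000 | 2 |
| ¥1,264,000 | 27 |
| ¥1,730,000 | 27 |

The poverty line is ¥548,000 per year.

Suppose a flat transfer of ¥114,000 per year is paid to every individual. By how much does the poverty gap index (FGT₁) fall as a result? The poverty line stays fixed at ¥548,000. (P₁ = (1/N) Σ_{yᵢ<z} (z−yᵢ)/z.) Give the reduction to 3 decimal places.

0.007

Before: below the line — 2×¥392,000; poverty gap index (FGT₁) = 0.01017.
After the ¥114,000 transfer: below the line — 2×¥506,000; poverty gap index (FGT₁) = 0.00274.
Reduction = 0.01017 − 0.00274 = 0.007.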